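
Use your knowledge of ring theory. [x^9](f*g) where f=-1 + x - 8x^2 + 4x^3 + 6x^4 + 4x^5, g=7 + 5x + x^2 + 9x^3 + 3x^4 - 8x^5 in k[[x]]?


[x^9] = sum a_i*b_j, i+j=9
  6*-8=-48
  4*3=12
Sum=-36


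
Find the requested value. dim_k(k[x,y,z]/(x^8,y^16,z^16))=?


Basis: x^iy^jz^k, i<8,j<16,k<16
8*16*16=2048


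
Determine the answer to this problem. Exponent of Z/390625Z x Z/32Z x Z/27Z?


Exponent = lcm of the cyclic orders; pairwise coprime => product.
5^8*2^5*3^3=390625*32*27=337500000


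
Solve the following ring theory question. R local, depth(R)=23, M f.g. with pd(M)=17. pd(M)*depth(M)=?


pd+depth=23
depth=23-17=6
pd*depth=17*6=102


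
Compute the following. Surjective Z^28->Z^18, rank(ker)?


rank(ker) = 28-18 = 10


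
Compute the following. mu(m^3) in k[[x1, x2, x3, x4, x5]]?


C(n+d-1,d)=C(7,3)=35


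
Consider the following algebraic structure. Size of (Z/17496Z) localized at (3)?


3-primary part: 17496=3^7*8
Size=3^7=2187


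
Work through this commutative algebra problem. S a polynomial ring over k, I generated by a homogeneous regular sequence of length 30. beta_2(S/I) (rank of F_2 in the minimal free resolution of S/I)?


Regular sequence => Koszul complex is the minimal free resolution.
Syz_1 minimally generated by Koszul relations f_i*e_j - f_j*e_i (i<j): mu(Syz_1) = beta_2 = C(m,2) = m(m-1)/2
m=30
30*29/2 = 435


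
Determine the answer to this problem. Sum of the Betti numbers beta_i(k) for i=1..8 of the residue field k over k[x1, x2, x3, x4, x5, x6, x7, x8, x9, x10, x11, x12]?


Koszul resolution: beta_i(k)=C(n,i), n=12
C(12,1)=12, C(12,2)=66, C(12,3)=220, C(12,4)=495, C(12,5)=792, C(12,6)=924, C(12,7)=792, C(12,8)=495
Sum=3796


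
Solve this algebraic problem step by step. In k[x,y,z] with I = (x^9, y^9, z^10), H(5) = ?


Need i<9, j<9, k<10 with i+j+k=5.
For each i, j ranges over max(0,5-i-9)..min(8,5-i):
  i=0: j in [0,5] -> 6
  i=1: j in [0,4] -> 5
  i=2: j in [0,3] -> 4
  i=3: j in [0,2] -> 3
  i=4: j in [0,1] -> 2
  i=5: j in [0,0] -> 1
H(5) = 6+5+4+3+2+1 = 21


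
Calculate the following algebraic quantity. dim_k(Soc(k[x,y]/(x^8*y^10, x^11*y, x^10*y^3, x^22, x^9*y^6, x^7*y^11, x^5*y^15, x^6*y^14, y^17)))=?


Socle = ann(m) = span of standard monomials u with x*u, y*u in I (staircase corners).
Minimal generators: x^22, x^11*y, x^10*y^3, x^9*y^6, x^8*y^10, x^7*y^11, x^6*y^14, x^5*y^15, y^17
Corners: x^4y^16, x^5y^14, x^6y^13, x^7y^10, x^8y^9, x^9y^5, x^10y^2, x^21
Socle dim=8


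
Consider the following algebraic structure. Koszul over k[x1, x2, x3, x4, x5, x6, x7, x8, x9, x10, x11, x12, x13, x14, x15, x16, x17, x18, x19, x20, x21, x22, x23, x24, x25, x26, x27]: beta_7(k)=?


C(n,i)=C(27,7)=888030


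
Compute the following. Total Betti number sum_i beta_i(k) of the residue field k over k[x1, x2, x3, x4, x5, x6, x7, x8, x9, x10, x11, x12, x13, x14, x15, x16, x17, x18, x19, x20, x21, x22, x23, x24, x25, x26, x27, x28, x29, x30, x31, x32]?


Koszul resolution: beta_i(k)=C(n,i), n=32
sum_i C(32,i) = 2^32 = 4294967296


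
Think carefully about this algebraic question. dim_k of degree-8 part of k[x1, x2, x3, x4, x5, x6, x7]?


C(d+n-1,n-1)=C(14,6)=3003


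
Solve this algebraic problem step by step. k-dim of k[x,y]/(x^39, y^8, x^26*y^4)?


k[x,y]/I, I = (x^39, y^8, x^26*y^4)
Rect: 39x8=312. Corner: (39-26)x(8-4)=52.
dim = 312-52 = 260


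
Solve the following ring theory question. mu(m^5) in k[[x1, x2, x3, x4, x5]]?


C(n+d-1,d)=C(9,5)=126


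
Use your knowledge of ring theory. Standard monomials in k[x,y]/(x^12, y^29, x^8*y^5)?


k[x,y]/I, I = (x^12, y^29, x^8*y^5)
Rect: 12x29=348. Corner: (12-8)x(29-5)=96.
dim = 348-96 = 252


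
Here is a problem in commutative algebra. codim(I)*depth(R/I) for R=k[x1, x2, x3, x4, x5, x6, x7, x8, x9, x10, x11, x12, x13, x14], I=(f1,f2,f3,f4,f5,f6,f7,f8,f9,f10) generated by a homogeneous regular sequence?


codim=10, depth=dim(R/I)=14-10=4
Product=10*4=40


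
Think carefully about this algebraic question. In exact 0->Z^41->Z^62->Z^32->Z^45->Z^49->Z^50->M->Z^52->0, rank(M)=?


Alt sum=0:
(-1)^0*41 + (-1)^1*62 + (-1)^2*32 + (-1)^3*45 + (-1)^4*49 + (-1)^5*50 + (-1)^6*? + (-1)^7*52=0
rank(M)=87


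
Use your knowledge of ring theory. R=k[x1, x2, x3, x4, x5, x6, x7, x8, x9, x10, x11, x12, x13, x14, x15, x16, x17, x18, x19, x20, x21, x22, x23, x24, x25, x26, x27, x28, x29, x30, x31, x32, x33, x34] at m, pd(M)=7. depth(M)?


pd+depth=depth(R)=34
depth=34-7=27


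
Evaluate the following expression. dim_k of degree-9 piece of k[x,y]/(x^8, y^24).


k[x,y], I = (x^8, y^24), d = 9
Need i < 8 and d-i < 24.
Range: 0 <= i <= 7.
H(9) = 8


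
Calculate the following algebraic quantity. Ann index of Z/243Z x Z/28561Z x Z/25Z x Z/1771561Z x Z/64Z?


Exponent = lcm of the cyclic orders; pairwise coprime => product.
3^5*13^4*5^2*11^6*2^6=243*28561*25*1771561*64=19672328886724800


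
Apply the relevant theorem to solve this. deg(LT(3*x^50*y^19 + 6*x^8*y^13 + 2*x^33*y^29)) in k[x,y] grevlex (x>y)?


LT: 3*x^50*y^19
deg_x=50, deg_y=19
Total=50+19=69


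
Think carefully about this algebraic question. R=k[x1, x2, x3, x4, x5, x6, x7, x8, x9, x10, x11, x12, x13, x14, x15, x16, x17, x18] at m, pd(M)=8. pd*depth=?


pd+depth=18
depth=18-8=10
pd*depth=8*10=80


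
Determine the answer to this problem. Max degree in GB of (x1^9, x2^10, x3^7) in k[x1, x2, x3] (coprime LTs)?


Pure powers, coprime LTs => already GB.
Degrees: 9, 10, 7
Max=10


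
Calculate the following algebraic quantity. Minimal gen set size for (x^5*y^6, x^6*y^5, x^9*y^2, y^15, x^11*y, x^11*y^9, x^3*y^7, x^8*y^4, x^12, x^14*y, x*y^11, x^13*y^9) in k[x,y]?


Remove redundant (divisible by others).
x^11*y^9 redundant.
x^14*y redundant.
x^13*y^9 redundant.
Min: x^12, x^11*y, x^9*y^2, x^8*y^4, x^6*y^5, x^5*y^6, x^3*y^7, x*y^11, y^15
Count=9


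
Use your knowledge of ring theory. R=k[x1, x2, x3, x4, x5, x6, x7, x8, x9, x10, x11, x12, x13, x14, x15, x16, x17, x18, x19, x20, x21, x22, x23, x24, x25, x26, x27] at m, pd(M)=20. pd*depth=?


pd+depth=27
depth=27-20=7
pd*depth=20*7=140


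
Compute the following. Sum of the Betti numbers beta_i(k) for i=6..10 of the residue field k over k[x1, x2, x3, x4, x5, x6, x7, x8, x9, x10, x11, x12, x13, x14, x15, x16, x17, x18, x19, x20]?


Koszul resolution: beta_i(k)=C(n,i), n=20
C(20,6)=38760, C(20,7)=77520, C(20,8)=125970, C(20,9)=167960, C(20,10)=184756
Sum=594966


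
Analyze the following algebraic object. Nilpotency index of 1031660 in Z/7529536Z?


1031660^k mod 7529536:
k=1: 1031660
k=2: 7382928
k=3: 3709888
k=4: 4609920
k=5: 4302592
k=6: 0
First zero at k = 6


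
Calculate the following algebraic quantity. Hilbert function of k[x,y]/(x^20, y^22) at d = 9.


k[x,y], I = (x^20, y^22), d = 9
Need i < 20 and d-i < 22.
Range: 0 <= i <= 9.
H(9) = 10


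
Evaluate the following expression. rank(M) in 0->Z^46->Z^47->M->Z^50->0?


Alt sum=0:
(-1)^0*46 + (-1)^1*47 + (-1)^2*? + (-1)^3*50=0
rank(M)=51


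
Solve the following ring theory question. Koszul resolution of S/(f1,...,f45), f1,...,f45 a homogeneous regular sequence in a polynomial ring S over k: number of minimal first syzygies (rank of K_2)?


Regular sequence => Koszul complex is the minimal free resolution.
Syz_1 minimally generated by Koszul relations f_i*e_j - f_j*e_i (i<j): mu(Syz_1) = beta_2 = C(m,2) = m(m-1)/2
m=45
45*44/2 = 990


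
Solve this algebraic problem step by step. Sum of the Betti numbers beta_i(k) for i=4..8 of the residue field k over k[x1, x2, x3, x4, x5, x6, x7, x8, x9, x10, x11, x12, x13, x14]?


Koszul resolution: beta_i(k)=C(n,i), n=14
C(14,4)=1001, C(14,5)=2002, C(14,6)=3003, C(14,7)=3432, C(14,8)=3003
Sum=12441


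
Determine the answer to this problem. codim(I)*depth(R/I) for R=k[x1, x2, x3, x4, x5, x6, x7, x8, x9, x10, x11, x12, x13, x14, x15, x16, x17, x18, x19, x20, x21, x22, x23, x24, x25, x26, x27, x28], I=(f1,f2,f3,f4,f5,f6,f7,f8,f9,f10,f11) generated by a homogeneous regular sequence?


codim=11, depth=dim(R/I)=28-11=17
Product=11*17=187


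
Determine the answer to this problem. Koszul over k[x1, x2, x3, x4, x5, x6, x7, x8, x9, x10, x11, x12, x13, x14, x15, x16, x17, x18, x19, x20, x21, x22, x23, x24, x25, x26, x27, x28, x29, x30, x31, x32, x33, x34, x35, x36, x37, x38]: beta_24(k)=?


C(n,i)=C(38,24)=9669554100


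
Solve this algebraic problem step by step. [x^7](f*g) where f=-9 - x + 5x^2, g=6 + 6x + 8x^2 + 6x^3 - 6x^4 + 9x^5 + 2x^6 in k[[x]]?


[x^7] = sum a_i*b_j, i+j=7
  -1*2=-2
  5*9=45
Sum=43


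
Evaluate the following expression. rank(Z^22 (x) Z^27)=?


rank(M(x)N) = rank(M)*rank(N)
22*27 = 594


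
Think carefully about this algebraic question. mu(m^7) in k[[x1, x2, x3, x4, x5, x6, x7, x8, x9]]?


C(n+d-1,d)=C(15,7)=6435


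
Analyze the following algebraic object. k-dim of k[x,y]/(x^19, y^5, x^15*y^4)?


k[x,y]/I, I = (x^19, y^5, x^15*y^4)
Rect: 19x5=95. Corner: (19-15)x(5-4)=4.
dim = 95-4 = 91


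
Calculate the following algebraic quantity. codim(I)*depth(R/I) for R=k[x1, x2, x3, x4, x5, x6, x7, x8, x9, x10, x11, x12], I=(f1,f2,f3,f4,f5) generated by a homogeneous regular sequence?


codim=5, depth=dim(R/I)=12-5=7
Product=5*7=35


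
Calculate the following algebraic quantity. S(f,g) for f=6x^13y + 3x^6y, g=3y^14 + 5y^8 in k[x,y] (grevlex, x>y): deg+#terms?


LT(f)=6x^13y, LT(g)=3y^14
lcm(LM)=x^13y^14
S(f,g) (scaled by 18 to clear denominators) = 3y^13*f - 6x^13*g = -30x^13y^8 + 9x^6y^14
2 terms, deg 21.
21+2=23


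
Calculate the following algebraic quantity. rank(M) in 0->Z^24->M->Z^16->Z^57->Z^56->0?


Alt sum=0:
(-1)^0*24 + (-1)^1*? + (-1)^2*16 + (-1)^3*57 + (-1)^4*56=0
rank(M)=39


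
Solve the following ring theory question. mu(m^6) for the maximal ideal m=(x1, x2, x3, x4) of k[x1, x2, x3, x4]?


Graded Nakayama: mu(m^d) = dim_k (m^d/m^(d+1)) = #degree-6 monomials in 4 vars
C(n+d-1,d)=C(9,6)=84


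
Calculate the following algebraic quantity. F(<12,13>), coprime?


gcd(12,13)=1 => F=ab-a-b=12*13-12-13=156-25=131


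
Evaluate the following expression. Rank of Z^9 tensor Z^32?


rank(M(x)N) = rank(M)*rank(N)
9*32 = 288


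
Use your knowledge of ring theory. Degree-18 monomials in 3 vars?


C(d+n-1,n-1)=C(20,2)=190


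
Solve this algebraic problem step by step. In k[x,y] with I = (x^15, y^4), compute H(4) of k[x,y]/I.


k[x,y], I = (x^15, y^4), d = 4
Need i < 15 and d-i < 4.
Range: 1 <= i <= 4.
H(4) = 4


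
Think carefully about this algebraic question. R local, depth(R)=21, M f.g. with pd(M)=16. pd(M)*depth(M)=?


pd+depth=21
depth=21-16=5
pd*depth=16*5=80


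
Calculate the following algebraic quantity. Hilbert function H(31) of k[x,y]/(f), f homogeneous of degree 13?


H(t)=d for t>=d-1.
d=13, t=31
H(31)=13


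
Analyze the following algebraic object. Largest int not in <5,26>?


gcd(5,26)=1 => F=ab-a-b=5*26-5-26=130-31=99


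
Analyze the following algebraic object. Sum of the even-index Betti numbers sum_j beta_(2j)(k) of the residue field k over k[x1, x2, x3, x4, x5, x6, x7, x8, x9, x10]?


Koszul resolution: beta_i(k)=C(n,i), n=10
sum_even C(10,i) = 2^(n-1) = 2^9 = 512


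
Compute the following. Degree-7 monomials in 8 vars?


C(d+n-1,n-1)=C(14,7)=3432


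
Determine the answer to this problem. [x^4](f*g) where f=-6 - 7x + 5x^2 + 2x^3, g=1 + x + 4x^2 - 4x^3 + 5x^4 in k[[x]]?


[x^4] = sum a_i*b_j, i+j=4
  -6*5=-30
  -7*-4=28
  5*4=20
  2*1=2
Sum=20


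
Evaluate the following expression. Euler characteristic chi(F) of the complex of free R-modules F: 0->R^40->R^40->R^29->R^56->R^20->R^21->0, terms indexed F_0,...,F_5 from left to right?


chi = sum (-1)^i * rank:
(-1)^0*40=40
(-1)^1*40=-40
(-1)^2*29=29
(-1)^3*56=-56
(-1)^4*20=20
(-1)^5*21=-21
chi=-28


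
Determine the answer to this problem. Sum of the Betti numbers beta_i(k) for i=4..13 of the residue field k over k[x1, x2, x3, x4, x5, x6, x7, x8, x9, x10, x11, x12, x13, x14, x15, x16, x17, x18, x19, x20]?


Koszul resolution: beta_i(k)=C(n,i), n=20
C(20,4)=4845, C(20,5)=15504, C(20,6)=38760, C(20,7)=77520, C(20,8)=125970, C(20,9)=167960, C(20,10)=184756, C(20,11)=167960, C(20,12)=125970, C(20,13)=77520
Sum=986765


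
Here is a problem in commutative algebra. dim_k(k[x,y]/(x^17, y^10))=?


Basis: x^i*y^j, i<17, j<10
17*10=170


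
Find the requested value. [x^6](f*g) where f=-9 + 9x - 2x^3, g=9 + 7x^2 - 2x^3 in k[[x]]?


[x^6] = sum a_i*b_j, i+j=6
  -2*-2=4
Sum=4


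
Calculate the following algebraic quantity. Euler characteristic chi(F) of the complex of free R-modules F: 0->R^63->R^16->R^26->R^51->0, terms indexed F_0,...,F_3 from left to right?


chi = sum (-1)^i * rank:
(-1)^0*63=63
(-1)^1*16=-16
(-1)^2*26=26
(-1)^3*51=-51
chi=22


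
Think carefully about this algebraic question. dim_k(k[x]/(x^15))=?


Basis: 1,x,...,x^14
dim=15


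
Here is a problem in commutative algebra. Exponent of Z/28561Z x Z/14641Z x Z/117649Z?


Exponent = lcm of the cyclic orders; pairwise coprime => product.
13^4*11^4*7^6=28561*14641*117649=49196294196049


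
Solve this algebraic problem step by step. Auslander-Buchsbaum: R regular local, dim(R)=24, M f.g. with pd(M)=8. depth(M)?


pd+depth=depth(R)=24
depth=24-8=16


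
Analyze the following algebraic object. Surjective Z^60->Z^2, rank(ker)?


rank(ker) = 60-2 = 58


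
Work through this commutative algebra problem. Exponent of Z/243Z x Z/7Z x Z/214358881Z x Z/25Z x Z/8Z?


Exponent = lcm of the cyclic orders; pairwise coprime => product.
3^5*7^1*11^8*5^2*2^3=243*7*214358881*25*8=72924891316200


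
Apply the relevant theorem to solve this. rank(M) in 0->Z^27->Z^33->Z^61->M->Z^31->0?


Alt sum=0:
(-1)^0*27 + (-1)^1*33 + (-1)^2*61 + (-1)^3*? + (-1)^4*31=0
rank(M)=86


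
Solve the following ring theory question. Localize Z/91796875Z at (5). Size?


5-primary part: 91796875=5^9*47
Size=5^9=1953125


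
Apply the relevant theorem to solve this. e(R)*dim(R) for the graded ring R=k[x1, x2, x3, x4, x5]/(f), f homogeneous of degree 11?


e(R)=deg(f)=11, dim(R)=5-1=4
e*dim=11*4=44


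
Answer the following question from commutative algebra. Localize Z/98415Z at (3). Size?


3-primary part: 98415=3^9*5
Size=3^9=19683


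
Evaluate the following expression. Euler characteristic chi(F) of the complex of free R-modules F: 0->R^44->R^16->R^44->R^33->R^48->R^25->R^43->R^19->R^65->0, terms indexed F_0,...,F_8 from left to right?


chi = sum (-1)^i * rank:
(-1)^0*44=44
(-1)^1*16=-16
(-1)^2*44=44
(-1)^3*33=-33
(-1)^4*48=48
(-1)^5*25=-25
(-1)^6*43=43
(-1)^7*19=-19
(-1)^8*65=65
chi=151


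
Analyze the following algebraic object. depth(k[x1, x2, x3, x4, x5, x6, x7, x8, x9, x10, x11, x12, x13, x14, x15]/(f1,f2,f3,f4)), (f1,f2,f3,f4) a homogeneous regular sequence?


depth(R)=15
depth(R/I)=15-4=11


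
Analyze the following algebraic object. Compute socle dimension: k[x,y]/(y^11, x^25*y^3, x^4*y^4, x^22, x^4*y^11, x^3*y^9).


Socle = ann(m) = span of standard monomials u with x*u, y*u in I (staircase corners).
Redundant generators: x^4*y^11, x^25*y^3
Minimal generators: x^22, x^4*y^4, x^3*y^9, y^11
Corners: x^2y^10, x^3y^8, x^21y^3
Socle dim=3


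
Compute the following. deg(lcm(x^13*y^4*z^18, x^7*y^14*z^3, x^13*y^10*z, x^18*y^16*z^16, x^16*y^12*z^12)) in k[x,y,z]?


lcm = componentwise max:
x: max(13,7,13,18,16)=18
y: max(4,14,10,16,12)=16
z: max(18,3,1,16,12)=18
Total=18+16+18=52


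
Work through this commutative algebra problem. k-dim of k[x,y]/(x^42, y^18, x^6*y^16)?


k[x,y]/I, I = (x^42, y^18, x^6*y^16)
Rect: 42x18=756. Corner: (42-6)x(18-16)=72.
dim = 756-72 = 684


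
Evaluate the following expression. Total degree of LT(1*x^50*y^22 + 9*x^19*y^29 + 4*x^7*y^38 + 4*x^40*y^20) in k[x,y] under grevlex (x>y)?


LT: 1*x^50*y^22
deg_x=50, deg_y=22
Total=50+22=72


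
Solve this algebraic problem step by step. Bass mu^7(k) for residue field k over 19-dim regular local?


C(n,i)=C(19,7)=50388


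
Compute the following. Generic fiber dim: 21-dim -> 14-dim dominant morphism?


dim(fiber)=dim(X)-dim(Y)=21-14=7


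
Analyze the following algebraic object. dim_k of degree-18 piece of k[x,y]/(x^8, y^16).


k[x,y], I = (x^8, y^16), d = 18
Need i < 8 and d-i < 16.
Range: 3 <= i <= 7.
H(18) = 5


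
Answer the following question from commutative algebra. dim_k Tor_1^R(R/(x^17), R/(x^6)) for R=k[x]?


Tor_1(R/I,R/J)=(I cap J)/IJ=(x^17)/(x^23)
dim=23-17=min(17,6)=6


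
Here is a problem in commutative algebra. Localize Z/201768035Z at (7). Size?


7-primary part: 201768035=7^9*5
Size=7^9=40353607


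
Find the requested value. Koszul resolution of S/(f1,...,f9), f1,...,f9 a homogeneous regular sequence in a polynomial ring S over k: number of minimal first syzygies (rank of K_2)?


Regular sequence => Koszul complex is the minimal free resolution.
Syz_1 minimally generated by Koszul relations f_i*e_j - f_j*e_i (i<j): mu(Syz_1) = beta_2 = C(m,2) = m(m-1)/2
m=9
9*8/2 = 36


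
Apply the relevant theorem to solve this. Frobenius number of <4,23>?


gcd(4,23)=1 => F=ab-a-b=4*23-4-23=92-27=65


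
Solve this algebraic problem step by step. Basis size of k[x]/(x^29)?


Basis: 1,x,...,x^28
dim=29


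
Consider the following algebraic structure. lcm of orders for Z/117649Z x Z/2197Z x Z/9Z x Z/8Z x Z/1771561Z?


Exponent = lcm of the cyclic orders; pairwise coprime => product.
7^6*13^3*3^2*2^3*11^6=117649*2197*9*8*1771561=32969085771998376


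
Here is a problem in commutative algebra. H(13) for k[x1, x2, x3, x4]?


C(d+n-1,n-1)=C(16,3)=560


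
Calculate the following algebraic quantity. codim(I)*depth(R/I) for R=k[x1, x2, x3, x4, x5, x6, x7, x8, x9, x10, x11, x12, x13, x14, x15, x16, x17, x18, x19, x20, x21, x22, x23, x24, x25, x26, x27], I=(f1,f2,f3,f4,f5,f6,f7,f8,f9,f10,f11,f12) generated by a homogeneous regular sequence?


codim=12, depth=dim(R/I)=27-12=15
Product=12*15=180


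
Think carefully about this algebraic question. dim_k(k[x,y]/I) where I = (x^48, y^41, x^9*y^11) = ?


k[x,y]/I, I = (x^48, y^41, x^9*y^11)
Rect: 48x41=1968. Corner: (48-9)x(41-11)=1170.
dim = 1968-1170 = 798


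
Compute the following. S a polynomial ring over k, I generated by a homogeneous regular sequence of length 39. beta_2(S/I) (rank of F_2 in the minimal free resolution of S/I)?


Regular sequence => Koszul complex is the minimal free resolution.
Syz_1 minimally generated by Koszul relations f_i*e_j - f_j*e_i (i<j): mu(Syz_1) = beta_2 = C(m,2) = m(m-1)/2
m=39
39*38/2 = 741


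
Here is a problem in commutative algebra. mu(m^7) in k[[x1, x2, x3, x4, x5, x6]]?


C(n+d-1,d)=C(12,7)=792


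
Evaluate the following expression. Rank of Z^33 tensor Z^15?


rank(M(x)N) = rank(M)*rank(N)
33*15 = 495


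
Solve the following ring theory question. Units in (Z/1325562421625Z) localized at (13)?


Local ring = Z/10604499373Z.
phi(10604499373) = 13^8*(13-1) = 9788768652


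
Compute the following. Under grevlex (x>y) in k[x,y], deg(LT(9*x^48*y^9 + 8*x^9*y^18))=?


LT: 9*x^48*y^9
deg_x=48, deg_y=9
Total=48+9=57


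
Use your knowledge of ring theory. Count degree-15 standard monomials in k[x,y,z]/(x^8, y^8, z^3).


Need i<8, j<8, k<3 with i+j+k=15.
For each i, j ranges over max(0,15-i-2)..min(7,15-i):
  i=0: j in [13,7] -> 0
  i=1: j in [12,7] -> 0
  i=2: j in [11,7] -> 0
  i=3: j in [10,7] -> 0
  i=4: j in [9,7] -> 0
  i=5: j in [8,7] -> 0
  i=6: j in [7,7] -> 1
  i=7: j in [6,7] -> 2
H(15) = 0+0+0+0+0+0+1+2 = 3


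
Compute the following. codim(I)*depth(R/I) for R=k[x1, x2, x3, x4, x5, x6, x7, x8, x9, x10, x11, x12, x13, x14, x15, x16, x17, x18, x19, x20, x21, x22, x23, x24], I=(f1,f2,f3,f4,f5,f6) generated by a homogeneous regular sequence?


codim=6, depth=dim(R/I)=24-6=18
Product=6*18=108


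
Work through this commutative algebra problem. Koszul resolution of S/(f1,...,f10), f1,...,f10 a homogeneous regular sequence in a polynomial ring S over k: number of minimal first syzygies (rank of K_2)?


Regular sequence => Koszul complex is the minimal free resolution.
Syz_1 minimally generated by Koszul relations f_i*e_j - f_j*e_i (i<j): mu(Syz_1) = beta_2 = C(m,2) = m(m-1)/2
m=10
10*9/2 = 45


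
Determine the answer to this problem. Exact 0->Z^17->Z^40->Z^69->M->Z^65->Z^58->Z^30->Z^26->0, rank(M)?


Alt sum=0:
(-1)^0*17 + (-1)^1*40 + (-1)^2*69 + (-1)^3*? + (-1)^4*65 + (-1)^5*58 + (-1)^6*30 + (-1)^7*26=0
rank(M)=57


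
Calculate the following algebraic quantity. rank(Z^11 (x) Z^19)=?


rank(M(x)N) = rank(M)*rank(N)
11*19 = 209


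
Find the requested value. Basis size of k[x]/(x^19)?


Basis: 1,x,...,x^18
dim=19


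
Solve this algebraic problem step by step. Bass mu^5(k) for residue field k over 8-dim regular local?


C(n,i)=C(8,5)=56


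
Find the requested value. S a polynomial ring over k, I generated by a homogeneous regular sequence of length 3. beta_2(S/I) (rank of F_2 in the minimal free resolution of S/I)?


Regular sequence => Koszul complex is the minimal free resolution.
Syz_1 minimally generated by Koszul relations f_i*e_j - f_j*e_i (i<j): mu(Syz_1) = beta_2 = C(m,2) = m(m-1)/2
m=3
3*2/2 = 3


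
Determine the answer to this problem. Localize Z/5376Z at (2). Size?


2-primary part: 5376=2^8*21
Size=2^8=256


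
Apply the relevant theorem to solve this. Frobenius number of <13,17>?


gcd(13,17)=1 => F=ab-a-b=13*17-13-17=221-30=191


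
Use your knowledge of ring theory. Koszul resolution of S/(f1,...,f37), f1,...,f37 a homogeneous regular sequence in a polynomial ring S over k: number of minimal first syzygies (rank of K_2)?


Regular sequence => Koszul complex is the minimal free resolution.
Syz_1 minimally generated by Koszul relations f_i*e_j - f_j*e_i (i<j): mu(Syz_1) = beta_2 = C(m,2) = m(m-1)/2
m=37
37*36/2 = 666


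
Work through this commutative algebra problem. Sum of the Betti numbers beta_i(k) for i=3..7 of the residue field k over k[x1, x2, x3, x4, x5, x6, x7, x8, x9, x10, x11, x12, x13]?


Koszul resolution: beta_i(k)=C(n,i), n=13
C(13,3)=286, C(13,4)=715, C(13,5)=1287, C(13,6)=1716, C(13,7)=1716
Sum=5720


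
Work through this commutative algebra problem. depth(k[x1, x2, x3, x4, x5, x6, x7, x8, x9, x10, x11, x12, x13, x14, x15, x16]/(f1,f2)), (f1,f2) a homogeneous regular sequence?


depth(R)=16
depth(R/I)=16-2=14


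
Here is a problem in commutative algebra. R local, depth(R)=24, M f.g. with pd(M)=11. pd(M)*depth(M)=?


pd+depth=24
depth=24-11=13
pd*depth=11*13=143


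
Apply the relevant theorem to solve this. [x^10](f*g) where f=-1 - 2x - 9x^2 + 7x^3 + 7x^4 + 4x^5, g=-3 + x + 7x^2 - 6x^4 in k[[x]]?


[x^10] = sum a_i*b_j, i+j=10
Sum=0


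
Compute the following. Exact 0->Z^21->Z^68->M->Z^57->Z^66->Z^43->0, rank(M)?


Alt sum=0:
(-1)^0*21 + (-1)^1*68 + (-1)^2*? + (-1)^3*57 + (-1)^4*66 + (-1)^5*43=0
rank(M)=81


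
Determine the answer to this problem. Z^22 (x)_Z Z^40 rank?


rank(M(x)N) = rank(M)*rank(N)
22*40 = 880


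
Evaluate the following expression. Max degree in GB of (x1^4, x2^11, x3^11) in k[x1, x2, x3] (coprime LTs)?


Pure powers, coprime LTs => already GB.
Degrees: 4, 11, 11
Max=11


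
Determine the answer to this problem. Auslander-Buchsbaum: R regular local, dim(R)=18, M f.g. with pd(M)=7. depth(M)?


pd+depth=depth(R)=18
depth=18-7=11


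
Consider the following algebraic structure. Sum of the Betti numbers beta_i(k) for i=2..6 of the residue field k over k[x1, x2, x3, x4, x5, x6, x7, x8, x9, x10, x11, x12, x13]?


Koszul resolution: beta_i(k)=C(n,i), n=13
C(13,2)=78, C(13,3)=286, C(13,4)=715, C(13,5)=1287, C(13,6)=1716
Sum=4082


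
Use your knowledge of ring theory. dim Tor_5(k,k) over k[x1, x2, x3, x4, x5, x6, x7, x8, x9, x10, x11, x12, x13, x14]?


Koszul: C(n,i)=C(14,5)=2002


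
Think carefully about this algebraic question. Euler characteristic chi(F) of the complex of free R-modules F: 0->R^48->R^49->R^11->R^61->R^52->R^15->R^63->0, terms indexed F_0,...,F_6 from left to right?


chi = sum (-1)^i * rank:
(-1)^0*48=48
(-1)^1*49=-49
(-1)^2*11=11
(-1)^3*61=-61
(-1)^4*52=52
(-1)^5*15=-15
(-1)^6*63=63
chi=49


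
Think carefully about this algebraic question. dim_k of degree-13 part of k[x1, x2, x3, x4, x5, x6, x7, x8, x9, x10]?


C(d+n-1,n-1)=C(22,9)=497420


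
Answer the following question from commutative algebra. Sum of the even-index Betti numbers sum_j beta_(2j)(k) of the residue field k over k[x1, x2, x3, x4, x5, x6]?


Koszul resolution: beta_i(k)=C(n,i), n=6
sum_even C(6,i) = 2^(n-1) = 2^5 = 32


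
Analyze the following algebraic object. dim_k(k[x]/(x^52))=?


Basis: 1,x,...,x^51
dim=52


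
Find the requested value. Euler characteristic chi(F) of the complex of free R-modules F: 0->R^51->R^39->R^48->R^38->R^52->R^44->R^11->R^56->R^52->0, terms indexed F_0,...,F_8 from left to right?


chi = sum (-1)^i * rank:
(-1)^0*51=51
(-1)^1*39=-39
(-1)^2*48=48
(-1)^3*38=-38
(-1)^4*52=52
(-1)^5*44=-44
(-1)^6*11=11
(-1)^7*56=-56
(-1)^8*52=52
chi=37


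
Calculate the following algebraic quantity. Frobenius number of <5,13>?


gcd(5,13)=1 => F=ab-a-b=5*13-5-13=65-18=47


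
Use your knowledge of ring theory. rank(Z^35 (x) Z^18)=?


rank(M(x)N) = rank(M)*rank(N)
35*18 = 630


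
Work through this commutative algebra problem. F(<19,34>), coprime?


gcd(19,34)=1 => F=ab-a-b=19*34-19-34=646-53=593


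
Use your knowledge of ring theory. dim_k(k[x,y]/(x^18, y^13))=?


Basis: x^i*y^j, i<18, j<13
18*13=234


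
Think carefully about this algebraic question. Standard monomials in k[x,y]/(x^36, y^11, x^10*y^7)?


k[x,y]/I, I = (x^36, y^11, x^10*y^7)
Rect: 36x11=396. Corner: (36-10)x(11-7)=104.
dim = 396-104 = 292


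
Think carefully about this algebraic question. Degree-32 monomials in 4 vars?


C(d+n-1,n-1)=C(35,3)=6545


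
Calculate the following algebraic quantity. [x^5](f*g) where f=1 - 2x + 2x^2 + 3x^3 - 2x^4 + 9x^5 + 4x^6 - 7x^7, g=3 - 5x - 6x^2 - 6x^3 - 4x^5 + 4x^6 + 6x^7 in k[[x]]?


[x^5] = sum a_i*b_j, i+j=5
  1*-4=-4
  2*-6=-12
  3*-6=-18
  -2*-5=10
  9*3=27
Sum=3


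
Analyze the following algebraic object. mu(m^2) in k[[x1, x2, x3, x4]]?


C(n+d-1,d)=C(5,2)=10


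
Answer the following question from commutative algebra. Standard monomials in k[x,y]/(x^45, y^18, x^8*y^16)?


k[x,y]/I, I = (x^45, y^18, x^8*y^16)
Rect: 45x18=810. Corner: (45-8)x(18-16)=74.
dim = 810-74 = 736


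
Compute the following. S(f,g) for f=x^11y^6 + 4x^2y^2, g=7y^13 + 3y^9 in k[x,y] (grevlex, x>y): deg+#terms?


LT(f)=x^11y^6, LT(g)=7y^13
lcm(LM)=x^11y^13
S(f,g) (scaled by 7 to clear denominators) = 7y^7*f - x^11*g = -3x^11y^9 + 28x^2y^9
2 terms, deg 20.
20+2=22


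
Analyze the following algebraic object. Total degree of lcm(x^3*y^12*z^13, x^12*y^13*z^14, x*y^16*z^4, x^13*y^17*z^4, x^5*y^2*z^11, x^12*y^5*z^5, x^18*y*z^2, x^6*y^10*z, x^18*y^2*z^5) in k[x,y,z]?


lcm = componentwise max:
x: max(3,12,1,13,5,12,18,6,18)=18
y: max(12,13,16,17,2,5,1,10,2)=17
z: max(13,14,4,4,11,5,2,1,5)=14
Total=18+17+14=49


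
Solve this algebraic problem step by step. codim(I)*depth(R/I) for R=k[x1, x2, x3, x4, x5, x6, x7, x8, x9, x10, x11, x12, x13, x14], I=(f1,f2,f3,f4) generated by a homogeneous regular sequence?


codim=4, depth=dim(R/I)=14-4=10
Product=4*10=40


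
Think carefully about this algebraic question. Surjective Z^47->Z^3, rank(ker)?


rank(ker) = 47-3 = 44


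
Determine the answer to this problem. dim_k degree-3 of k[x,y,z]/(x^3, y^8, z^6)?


Need i<3, j<8, k<6 with i+j+k=3.
For each i, j ranges over max(0,3-i-5)..min(7,3-i):
  i=0: j in [0,3] -> 4
  i=1: j in [0,2] -> 3
  i=2: j in [0,1] -> 2
H(3) = 4+3+2 = 9


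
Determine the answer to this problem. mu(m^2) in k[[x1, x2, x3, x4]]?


C(n+d-1,d)=C(5,2)=10


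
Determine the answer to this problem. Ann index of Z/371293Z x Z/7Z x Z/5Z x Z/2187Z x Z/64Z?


Exponent = lcm of the cyclic orders; pairwise coprime => product.
13^5*7^1*5^1*3^7*2^6=371293*7*5*2187*64=1818919851840


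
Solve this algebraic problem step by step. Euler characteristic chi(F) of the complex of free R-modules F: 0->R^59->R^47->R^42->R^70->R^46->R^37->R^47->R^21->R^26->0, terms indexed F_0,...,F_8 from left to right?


chi = sum (-1)^i * rank:
(-1)^0*59=59
(-1)^1*47=-47
(-1)^2*42=42
(-1)^3*70=-70
(-1)^4*46=46
(-1)^5*37=-37
(-1)^6*47=47
(-1)^7*21=-21
(-1)^8*26=26
chi=45


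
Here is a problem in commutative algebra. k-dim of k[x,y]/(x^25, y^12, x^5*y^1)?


k[x,y]/I, I = (x^25, y^12, x^5*y^1)
Rect: 25x12=300. Corner: (25-5)x(12-1)=220.
dim = 300-220 = 80


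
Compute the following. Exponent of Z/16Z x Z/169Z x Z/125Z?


Exponent = lcm of the cyclic orders; pairwise coprime => product.
2^4*13^2*5^3=16*169*125=338000


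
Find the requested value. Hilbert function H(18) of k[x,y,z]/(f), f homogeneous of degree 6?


C(20,2)-C(14,2)=190-91=99


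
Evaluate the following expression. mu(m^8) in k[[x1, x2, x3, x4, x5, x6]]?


C(n+d-1,d)=C(13,8)=1287


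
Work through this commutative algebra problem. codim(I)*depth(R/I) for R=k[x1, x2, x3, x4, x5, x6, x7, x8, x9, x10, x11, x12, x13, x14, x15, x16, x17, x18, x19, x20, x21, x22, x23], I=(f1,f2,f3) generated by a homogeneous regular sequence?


codim=3, depth=dim(R/I)=23-3=20
Product=3*20=60


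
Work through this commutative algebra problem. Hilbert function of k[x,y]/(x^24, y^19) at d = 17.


k[x,y], I = (x^24, y^19), d = 17
Need i < 24 and d-i < 19.
Range: 0 <= i <= 17.
H(17) = 18


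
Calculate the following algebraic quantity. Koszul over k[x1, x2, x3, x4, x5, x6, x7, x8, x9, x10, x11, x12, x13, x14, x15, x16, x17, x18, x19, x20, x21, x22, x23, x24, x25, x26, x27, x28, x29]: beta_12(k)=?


C(n,i)=C(29,12)=51895935


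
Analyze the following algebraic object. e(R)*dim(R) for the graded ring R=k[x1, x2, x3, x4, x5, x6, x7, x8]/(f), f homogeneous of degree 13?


e(R)=deg(f)=13, dim(R)=8-1=7
e*dim=13*7=91


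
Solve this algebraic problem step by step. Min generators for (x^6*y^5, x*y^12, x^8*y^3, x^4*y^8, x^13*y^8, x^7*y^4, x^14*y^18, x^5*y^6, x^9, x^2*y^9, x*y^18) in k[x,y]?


Remove redundant (divisible by others).
x^14*y^18 redundant.
x*y^18 redundant.
x^13*y^8 redundant.
Min: x^9, x^8*y^3, x^7*y^4, x^6*y^5, x^5*y^6, x^4*y^8, x^2*y^9, x*y^12
Count=8


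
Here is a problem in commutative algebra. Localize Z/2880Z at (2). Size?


2-primary part: 2880=2^6*45
Size=2^6=64


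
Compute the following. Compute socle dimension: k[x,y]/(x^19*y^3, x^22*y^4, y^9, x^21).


Socle = ann(m) = span of standard monomials u with x*u, y*u in I (staircase corners).
Redundant generators: x^22*y^4
Minimal generators: x^21, x^19*y^3, y^9
Corners: x^18y^8, x^20y^2
Socle dim=2


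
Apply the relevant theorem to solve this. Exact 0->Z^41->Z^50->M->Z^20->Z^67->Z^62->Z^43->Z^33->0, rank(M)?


Alt sum=0:
(-1)^0*41 + (-1)^1*50 + (-1)^2*? + (-1)^3*20 + (-1)^4*67 + (-1)^5*62 + (-1)^6*43 + (-1)^7*33=0
rank(M)=14


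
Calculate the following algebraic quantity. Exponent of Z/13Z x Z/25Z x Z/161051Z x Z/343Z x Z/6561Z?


Exponent = lcm of the cyclic orders; pairwise coprime => product.
13^1*5^2*11^5*7^3*3^8=13*25*161051*343*6561=117790684236225


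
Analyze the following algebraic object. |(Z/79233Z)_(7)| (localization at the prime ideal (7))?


7-primary part: 79233=7^4*33
Size=7^4=2401


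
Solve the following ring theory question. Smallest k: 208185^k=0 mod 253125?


208185^k mod 253125:
k=1: 208185
k=2: 172350
k=3: 216000
k=4: 50625
k=5: 0
First zero at k = 5


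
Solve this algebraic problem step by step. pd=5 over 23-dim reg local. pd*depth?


pd+depth=23
depth=23-5=18
pd*depth=5*18=90


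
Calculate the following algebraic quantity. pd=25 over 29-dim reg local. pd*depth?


pd+depth=29
depth=29-25=4
pd*depth=25*4=100


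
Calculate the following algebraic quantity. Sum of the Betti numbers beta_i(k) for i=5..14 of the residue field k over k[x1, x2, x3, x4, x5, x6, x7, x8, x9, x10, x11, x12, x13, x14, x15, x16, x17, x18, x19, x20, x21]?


Koszul resolution: beta_i(k)=C(n,i), n=21
C(21,5)=20349, C(21,6)=54264, C(21,7)=116280, C(21,8)=203490, C(21,9)=293930, C(21,10)=352716, C(21,11)=352716, C(21,12)=293930, C(21,13)=203490, C(21,14)=116280
Sum=2007445


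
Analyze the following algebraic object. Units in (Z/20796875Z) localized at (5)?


Local ring = Z/15625Z.
phi(15625) = 5^5*(5-1) = 12500


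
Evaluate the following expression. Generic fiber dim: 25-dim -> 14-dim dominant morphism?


dim(fiber)=dim(X)-dim(Y)=25-14=11


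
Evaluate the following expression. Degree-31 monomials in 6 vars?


C(d+n-1,n-1)=C(36,5)=376992


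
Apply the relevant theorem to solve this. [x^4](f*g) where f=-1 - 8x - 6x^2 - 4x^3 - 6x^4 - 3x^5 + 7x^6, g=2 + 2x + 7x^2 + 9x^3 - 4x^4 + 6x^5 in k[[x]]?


[x^4] = sum a_i*b_j, i+j=4
  -1*-4=4
  -8*9=-72
  -6*7=-42
  -4*2=-8
  -6*2=-12
Sum=-130


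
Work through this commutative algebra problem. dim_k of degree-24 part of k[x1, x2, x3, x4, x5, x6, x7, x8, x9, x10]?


C(d+n-1,n-1)=C(33,9)=38567100


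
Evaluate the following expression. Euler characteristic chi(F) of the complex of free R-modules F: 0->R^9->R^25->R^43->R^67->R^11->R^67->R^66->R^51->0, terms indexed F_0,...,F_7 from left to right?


chi = sum (-1)^i * rank:
(-1)^0*9=9
(-1)^1*25=-25
(-1)^2*43=43
(-1)^3*67=-67
(-1)^4*11=11
(-1)^5*67=-67
(-1)^6*66=66
(-1)^7*51=-51
chi=-81


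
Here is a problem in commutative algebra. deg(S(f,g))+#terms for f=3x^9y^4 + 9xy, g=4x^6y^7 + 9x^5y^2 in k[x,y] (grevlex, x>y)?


LT(f)=3x^9y^4, LT(g)=4x^6y^7
lcm(LM)=x^9y^7
S(f,g) (scaled by 12 to clear denominators) = 4y^3*f - 3x^3*g = -27x^8y^2 + 36xy^4
2 terms, deg 10.
10+2=12


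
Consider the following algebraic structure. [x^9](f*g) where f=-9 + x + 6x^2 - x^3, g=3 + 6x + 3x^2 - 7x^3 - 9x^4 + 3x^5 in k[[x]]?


[x^9] = sum a_i*b_j, i+j=9
Sum=0


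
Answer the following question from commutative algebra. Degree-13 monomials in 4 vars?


C(d+n-1,n-1)=C(16,3)=560


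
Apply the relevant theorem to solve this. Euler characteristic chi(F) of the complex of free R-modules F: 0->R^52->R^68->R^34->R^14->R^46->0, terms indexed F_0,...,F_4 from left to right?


chi = sum (-1)^i * rank:
(-1)^0*52=52
(-1)^1*68=-68
(-1)^2*34=34
(-1)^3*14=-14
(-1)^4*46=46
chi=50


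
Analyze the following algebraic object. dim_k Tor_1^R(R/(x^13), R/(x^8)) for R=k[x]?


Tor_1(R/I,R/J)=(I cap J)/IJ=(x^13)/(x^21)
dim=21-13=min(13,8)=8


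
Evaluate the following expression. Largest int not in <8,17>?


gcd(8,17)=1 => F=ab-a-b=8*17-8-17=136-25=111


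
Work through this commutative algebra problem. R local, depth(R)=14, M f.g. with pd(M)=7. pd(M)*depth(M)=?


pd+depth=14
depth=14-7=7
pd*depth=7*7=49


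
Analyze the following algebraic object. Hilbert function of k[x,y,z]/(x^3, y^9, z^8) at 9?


Need i<3, j<9, k<8 with i+j+k=9.
For each i, j ranges over max(0,9-i-7)..min(8,9-i):
  i=0: j in [2,8] -> 7
  i=1: j in [1,8] -> 8
  i=2: j in [0,7] -> 8
H(9) = 7+8+8 = 23


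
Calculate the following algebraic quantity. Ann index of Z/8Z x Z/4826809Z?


Exponent = lcm of the cyclic orders; pairwise coprime => product.
2^3*13^6=8*4826809=38614472


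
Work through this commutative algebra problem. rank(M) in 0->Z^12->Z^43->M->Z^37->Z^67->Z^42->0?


Alt sum=0:
(-1)^0*12 + (-1)^1*43 + (-1)^2*? + (-1)^3*37 + (-1)^4*67 + (-1)^5*42=0
rank(M)=43


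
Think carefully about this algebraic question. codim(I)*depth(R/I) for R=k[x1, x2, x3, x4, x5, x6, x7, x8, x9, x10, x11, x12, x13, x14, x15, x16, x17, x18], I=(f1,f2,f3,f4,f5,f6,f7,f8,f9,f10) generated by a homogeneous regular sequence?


codim=10, depth=dim(R/I)=18-10=8
Product=10*8=80


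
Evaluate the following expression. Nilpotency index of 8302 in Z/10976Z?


8302^k mod 10976:
k=1: 8302
k=2: 4900
k=3: 2744
k=4: 5488
k=5: 0
First zero at k = 5


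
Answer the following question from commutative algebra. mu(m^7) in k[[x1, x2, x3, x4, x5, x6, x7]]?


C(n+d-1,d)=C(13,7)=1716


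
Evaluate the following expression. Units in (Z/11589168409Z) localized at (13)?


Local ring = Z/4826809Z.
phi(4826809) = 13^5*(13-1) = 4455516


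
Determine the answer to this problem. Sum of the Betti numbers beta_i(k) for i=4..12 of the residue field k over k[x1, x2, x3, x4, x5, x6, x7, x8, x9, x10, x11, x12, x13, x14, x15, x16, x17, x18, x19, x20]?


Koszul resolution: beta_i(k)=C(n,i), n=20
C(20,4)=4845, C(20,5)=15504, C(20,6)=38760, C(20,7)=77520, C(20,8)=125970, C(20,9)=167960, C(20,10)=184756, C(20,11)=167960, C(20,12)=125970
Sum=909245


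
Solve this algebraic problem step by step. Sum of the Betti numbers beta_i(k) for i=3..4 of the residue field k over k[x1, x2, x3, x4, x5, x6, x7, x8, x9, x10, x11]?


Koszul resolution: beta_i(k)=C(n,i), n=11
C(11,3)=165, C(11,4)=330
Sum=495


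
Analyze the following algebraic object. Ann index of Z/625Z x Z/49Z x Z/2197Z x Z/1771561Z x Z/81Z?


Exponent = lcm of the cyclic orders; pairwise coprime => product.
5^4*7^2*13^3*11^6*3^4=625*49*2197*1771561*81=9654888976858125


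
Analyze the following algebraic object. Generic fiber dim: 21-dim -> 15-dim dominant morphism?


dim(fiber)=dim(X)-dim(Y)=21-15=6


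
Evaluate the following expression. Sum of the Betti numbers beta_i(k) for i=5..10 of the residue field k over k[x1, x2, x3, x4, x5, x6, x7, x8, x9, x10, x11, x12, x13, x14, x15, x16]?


Koszul resolution: beta_i(k)=C(n,i), n=16
C(16,5)=4368, C(16,6)=8008, C(16,7)=11440, C(16,8)=12870, C(16,9)=11440, C(16,10)=8008
Sum=56134


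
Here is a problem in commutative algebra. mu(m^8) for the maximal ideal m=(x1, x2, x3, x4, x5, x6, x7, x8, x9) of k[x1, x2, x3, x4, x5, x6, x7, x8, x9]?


Graded Nakayama: mu(m^d) = dim_k (m^d/m^(d+1)) = #degree-8 monomials in 9 vars
C(n+d-1,d)=C(16,8)=12870


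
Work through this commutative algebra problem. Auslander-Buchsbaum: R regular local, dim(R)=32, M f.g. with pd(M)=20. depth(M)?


pd+depth=depth(R)=32
depth=32-20=12


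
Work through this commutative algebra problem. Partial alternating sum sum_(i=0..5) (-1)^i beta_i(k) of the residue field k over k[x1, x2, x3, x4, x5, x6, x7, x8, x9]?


Koszul resolution: beta_i(k)=C(n,i), n=9
sum_(i=0..p) (-1)^i C(n,i) = (-1)^p C(n-1,p)
(-1)^5*C(8,5) = (-1)^5*56 = -56


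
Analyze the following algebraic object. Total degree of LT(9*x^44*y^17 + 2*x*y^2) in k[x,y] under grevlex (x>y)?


LT: 9*x^44*y^17
deg_x=44, deg_y=17
Total=44+17=61


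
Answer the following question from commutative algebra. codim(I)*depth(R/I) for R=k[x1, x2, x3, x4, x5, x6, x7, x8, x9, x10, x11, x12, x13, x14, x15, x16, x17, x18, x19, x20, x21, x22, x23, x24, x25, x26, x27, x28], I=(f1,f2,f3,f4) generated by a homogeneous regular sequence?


codim=4, depth=dim(R/I)=28-4=24
Product=4*24=96


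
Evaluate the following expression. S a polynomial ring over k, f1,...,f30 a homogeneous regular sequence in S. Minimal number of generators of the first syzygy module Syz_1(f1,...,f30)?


Regular sequence => Koszul complex is the minimal free resolution.
Syz_1 minimally generated by Koszul relations f_i*e_j - f_j*e_i (i<j): mu(Syz_1) = beta_2 = C(m,2) = m(m-1)/2
m=30
30*29/2 = 435


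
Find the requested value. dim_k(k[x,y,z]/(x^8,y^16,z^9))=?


Basis: x^iy^jz^k, i<8,j<16,k<9
8*16*9=1152


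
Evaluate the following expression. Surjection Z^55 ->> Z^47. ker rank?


rank(ker) = 55-47 = 8


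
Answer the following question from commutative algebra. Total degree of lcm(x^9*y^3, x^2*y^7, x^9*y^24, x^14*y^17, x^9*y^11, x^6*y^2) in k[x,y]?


lcm = componentwise max:
x: max(9,2,9,14,9,6)=14
y: max(3,7,24,17,11,2)=24
Total=14+24=38
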